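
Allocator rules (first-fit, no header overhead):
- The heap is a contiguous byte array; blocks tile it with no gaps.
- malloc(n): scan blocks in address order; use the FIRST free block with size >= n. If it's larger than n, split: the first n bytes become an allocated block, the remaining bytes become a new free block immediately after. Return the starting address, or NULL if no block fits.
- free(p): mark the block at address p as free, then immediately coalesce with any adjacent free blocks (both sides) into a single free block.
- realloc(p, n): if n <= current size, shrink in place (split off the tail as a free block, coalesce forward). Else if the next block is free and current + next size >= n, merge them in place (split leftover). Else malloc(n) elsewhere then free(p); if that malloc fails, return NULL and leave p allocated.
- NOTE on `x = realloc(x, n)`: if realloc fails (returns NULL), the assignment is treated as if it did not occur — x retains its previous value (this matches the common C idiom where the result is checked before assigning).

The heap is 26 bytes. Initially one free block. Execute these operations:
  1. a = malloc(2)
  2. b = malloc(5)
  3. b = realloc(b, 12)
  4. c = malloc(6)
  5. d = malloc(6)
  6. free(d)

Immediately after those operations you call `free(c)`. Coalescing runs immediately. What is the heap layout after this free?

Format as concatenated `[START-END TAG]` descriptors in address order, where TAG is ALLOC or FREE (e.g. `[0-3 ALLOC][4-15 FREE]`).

Op 1: a = malloc(2) -> a = 0; heap: [0-1 ALLOC][2-25 FREE]
Op 2: b = malloc(5) -> b = 2; heap: [0-1 ALLOC][2-6 ALLOC][7-25 FREE]
Op 3: b = realloc(b, 12) -> b = 2; heap: [0-1 ALLOC][2-13 ALLOC][14-25 FREE]
Op 4: c = malloc(6) -> c = 14; heap: [0-1 ALLOC][2-13 ALLOC][14-19 ALLOC][20-25 FREE]
Op 5: d = malloc(6) -> d = 20; heap: [0-1 ALLOC][2-13 ALLOC][14-19 ALLOC][20-25 ALLOC]
Op 6: free(d) -> (freed d); heap: [0-1 ALLOC][2-13 ALLOC][14-19 ALLOC][20-25 FREE]
free(c): c = 14 -> block [14-19 ALLOC]; mark free, coalesce with adjacent free neighbors -> [0-1 ALLOC][2-13 ALLOC][14-25 FREE]

Answer: [0-1 ALLOC][2-13 ALLOC][14-25 FREE]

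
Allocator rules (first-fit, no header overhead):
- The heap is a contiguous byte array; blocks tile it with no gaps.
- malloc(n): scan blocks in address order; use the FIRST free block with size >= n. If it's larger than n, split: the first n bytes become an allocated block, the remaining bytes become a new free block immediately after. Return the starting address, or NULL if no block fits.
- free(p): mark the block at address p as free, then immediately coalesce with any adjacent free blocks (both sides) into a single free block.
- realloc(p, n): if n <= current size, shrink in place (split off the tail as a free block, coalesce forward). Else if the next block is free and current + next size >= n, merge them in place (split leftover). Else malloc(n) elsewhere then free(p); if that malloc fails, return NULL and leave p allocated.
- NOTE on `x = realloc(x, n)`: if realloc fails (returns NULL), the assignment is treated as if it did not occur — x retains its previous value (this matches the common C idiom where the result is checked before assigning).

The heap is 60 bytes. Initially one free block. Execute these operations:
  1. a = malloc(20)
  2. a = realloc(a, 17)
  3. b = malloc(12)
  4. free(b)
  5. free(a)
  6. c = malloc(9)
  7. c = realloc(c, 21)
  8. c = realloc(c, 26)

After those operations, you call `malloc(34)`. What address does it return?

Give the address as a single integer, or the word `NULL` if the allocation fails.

Op 1: a = malloc(20) -> a = 0; heap: [0-19 ALLOC][20-59 FREE]
Op 2: a = realloc(a, 17) -> a = 0; heap: [0-16 ALLOC][17-59 FREE]
Op 3: b = malloc(12) -> b = 17; heap: [0-16 ALLOC][17-28 ALLOC][29-59 FREE]
Op 4: free(b) -> (freed b); heap: [0-16 ALLOC][17-59 FREE]
Op 5: free(a) -> (freed a); heap: [0-59 FREE]
Op 6: c = malloc(9) -> c = 0; heap: [0-8 ALLOC][9-59 FREE]
Op 7: c = realloc(c, 21) -> c = 0; heap: [0-20 ALLOC][21-59 FREE]
Op 8: c = realloc(c, 26) -> c = 0; heap: [0-25 ALLOC][26-59 FREE]
malloc(34): first-fit scan over [0-25 ALLOC][26-59 FREE] -> 26

Answer: 26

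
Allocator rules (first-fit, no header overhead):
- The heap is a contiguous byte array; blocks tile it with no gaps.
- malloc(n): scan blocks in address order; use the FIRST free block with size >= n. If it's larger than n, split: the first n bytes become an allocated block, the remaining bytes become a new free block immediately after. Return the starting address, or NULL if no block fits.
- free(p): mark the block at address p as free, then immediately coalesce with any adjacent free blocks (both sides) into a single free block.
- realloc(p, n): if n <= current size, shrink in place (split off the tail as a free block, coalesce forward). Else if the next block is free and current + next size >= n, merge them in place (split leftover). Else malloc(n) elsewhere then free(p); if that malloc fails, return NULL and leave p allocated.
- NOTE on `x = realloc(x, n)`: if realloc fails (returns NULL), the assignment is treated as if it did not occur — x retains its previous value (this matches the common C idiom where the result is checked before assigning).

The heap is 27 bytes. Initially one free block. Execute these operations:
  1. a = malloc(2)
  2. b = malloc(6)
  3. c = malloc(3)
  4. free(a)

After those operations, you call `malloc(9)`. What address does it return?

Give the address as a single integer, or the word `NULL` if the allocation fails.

Answer: 11

Derivation:
Op 1: a = malloc(2) -> a = 0; heap: [0-1 ALLOC][2-26 FREE]
Op 2: b = malloc(6) -> b = 2; heap: [0-1 ALLOC][2-7 ALLOC][8-26 FREE]
Op 3: c = malloc(3) -> c = 8; heap: [0-1 ALLOC][2-7 ALLOC][8-10 ALLOC][11-26 FREE]
Op 4: free(a) -> (freed a); heap: [0-1 FREE][2-7 ALLOC][8-10 ALLOC][11-26 FREE]
malloc(9): first-fit scan over [0-1 FREE][2-7 ALLOC][8-10 ALLOC][11-26 FREE] -> 11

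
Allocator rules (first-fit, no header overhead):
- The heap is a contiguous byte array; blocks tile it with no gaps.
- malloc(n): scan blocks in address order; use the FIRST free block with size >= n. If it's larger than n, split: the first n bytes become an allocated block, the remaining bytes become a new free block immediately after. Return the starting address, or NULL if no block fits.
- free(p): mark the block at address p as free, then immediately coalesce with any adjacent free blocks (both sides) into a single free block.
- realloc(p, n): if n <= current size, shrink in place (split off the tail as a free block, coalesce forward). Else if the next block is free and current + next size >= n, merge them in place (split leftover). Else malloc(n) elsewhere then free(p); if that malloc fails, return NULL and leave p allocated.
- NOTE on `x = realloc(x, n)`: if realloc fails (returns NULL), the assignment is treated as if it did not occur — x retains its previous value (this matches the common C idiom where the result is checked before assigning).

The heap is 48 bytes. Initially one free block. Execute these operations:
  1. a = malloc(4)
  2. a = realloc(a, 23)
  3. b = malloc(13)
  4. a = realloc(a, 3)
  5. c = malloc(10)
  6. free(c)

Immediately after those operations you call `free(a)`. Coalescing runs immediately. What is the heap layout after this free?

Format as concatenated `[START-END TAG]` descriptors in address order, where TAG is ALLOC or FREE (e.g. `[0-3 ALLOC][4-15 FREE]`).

Op 1: a = malloc(4) -> a = 0; heap: [0-3 ALLOC][4-47 FREE]
Op 2: a = realloc(a, 23) -> a = 0; heap: [0-22 ALLOC][23-47 FREE]
Op 3: b = malloc(13) -> b = 23; heap: [0-22 ALLOC][23-35 ALLOC][36-47 FREE]
Op 4: a = realloc(a, 3) -> a = 0; heap: [0-2 ALLOC][3-22 FREE][23-35 ALLOC][36-47 FREE]
Op 5: c = malloc(10) -> c = 3; heap: [0-2 ALLOC][3-12 ALLOC][13-22 FREE][23-35 ALLOC][36-47 FREE]
Op 6: free(c) -> (freed c); heap: [0-2 ALLOC][3-22 FREE][23-35 ALLOC][36-47 FREE]
free(a): a = 0 -> block [0-2 ALLOC]; mark free, coalesce with adjacent free neighbors -> [0-22 FREE][23-35 ALLOC][36-47 FREE]

Answer: [0-22 FREE][23-35 ALLOC][36-47 FREE]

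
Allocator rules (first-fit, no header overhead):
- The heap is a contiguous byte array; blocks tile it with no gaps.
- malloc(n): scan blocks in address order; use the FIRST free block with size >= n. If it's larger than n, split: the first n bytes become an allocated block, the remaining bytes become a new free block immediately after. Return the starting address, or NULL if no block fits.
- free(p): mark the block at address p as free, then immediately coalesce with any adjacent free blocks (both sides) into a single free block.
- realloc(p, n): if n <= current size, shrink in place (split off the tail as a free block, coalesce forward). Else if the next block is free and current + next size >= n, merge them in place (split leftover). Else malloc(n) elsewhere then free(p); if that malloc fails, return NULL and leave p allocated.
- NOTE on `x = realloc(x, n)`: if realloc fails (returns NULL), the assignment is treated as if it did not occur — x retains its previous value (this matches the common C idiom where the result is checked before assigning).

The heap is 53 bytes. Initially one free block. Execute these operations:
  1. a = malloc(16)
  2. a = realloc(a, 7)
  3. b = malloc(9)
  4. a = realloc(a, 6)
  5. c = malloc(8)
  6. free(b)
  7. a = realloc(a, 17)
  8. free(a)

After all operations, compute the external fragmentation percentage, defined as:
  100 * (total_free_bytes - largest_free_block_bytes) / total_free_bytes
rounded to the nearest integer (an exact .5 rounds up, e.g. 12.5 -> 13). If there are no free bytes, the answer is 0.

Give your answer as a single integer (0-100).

Op 1: a = malloc(16) -> a = 0; heap: [0-15 ALLOC][16-52 FREE]
Op 2: a = realloc(a, 7) -> a = 0; heap: [0-6 ALLOC][7-52 FREE]
Op 3: b = malloc(9) -> b = 7; heap: [0-6 ALLOC][7-15 ALLOC][16-52 FREE]
Op 4: a = realloc(a, 6) -> a = 0; heap: [0-5 ALLOC][6-6 FREE][7-15 ALLOC][16-52 FREE]
Op 5: c = malloc(8) -> c = 16; heap: [0-5 ALLOC][6-6 FREE][7-15 ALLOC][16-23 ALLOC][24-52 FREE]
Op 6: free(b) -> (freed b); heap: [0-5 ALLOC][6-15 FREE][16-23 ALLOC][24-52 FREE]
Op 7: a = realloc(a, 17) -> a = 24; heap: [0-15 FREE][16-23 ALLOC][24-40 ALLOC][41-52 FREE]
Op 8: free(a) -> (freed a); heap: [0-15 FREE][16-23 ALLOC][24-52 FREE]
Free blocks: [16 29] total_free=45 largest=29 -> 100*(45-29)/45 = 1600/45 ≈ 35.556 -> rounds to 36

Answer: 36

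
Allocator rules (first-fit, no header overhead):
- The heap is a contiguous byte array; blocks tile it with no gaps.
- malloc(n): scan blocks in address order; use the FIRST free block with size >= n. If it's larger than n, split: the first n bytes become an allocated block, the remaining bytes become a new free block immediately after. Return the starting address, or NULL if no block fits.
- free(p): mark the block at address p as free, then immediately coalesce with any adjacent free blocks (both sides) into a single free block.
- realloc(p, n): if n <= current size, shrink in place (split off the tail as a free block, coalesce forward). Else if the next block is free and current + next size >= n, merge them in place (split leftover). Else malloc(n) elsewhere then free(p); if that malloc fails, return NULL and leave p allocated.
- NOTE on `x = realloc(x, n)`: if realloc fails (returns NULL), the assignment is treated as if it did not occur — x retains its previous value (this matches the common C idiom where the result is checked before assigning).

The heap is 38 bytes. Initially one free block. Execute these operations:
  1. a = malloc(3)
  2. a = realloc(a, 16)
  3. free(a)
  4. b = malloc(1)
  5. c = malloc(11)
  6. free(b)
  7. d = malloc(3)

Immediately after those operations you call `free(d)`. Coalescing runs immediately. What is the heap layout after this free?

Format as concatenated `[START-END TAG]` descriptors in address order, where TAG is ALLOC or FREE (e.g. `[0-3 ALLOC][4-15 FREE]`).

Op 1: a = malloc(3) -> a = 0; heap: [0-2 ALLOC][3-37 FREE]
Op 2: a = realloc(a, 16) -> a = 0; heap: [0-15 ALLOC][16-37 FREE]
Op 3: free(a) -> (freed a); heap: [0-37 FREE]
Op 4: b = malloc(1) -> b = 0; heap: [0-0 ALLOC][1-37 FREE]
Op 5: c = malloc(11) -> c = 1; heap: [0-0 ALLOC][1-11 ALLOC][12-37 FREE]
Op 6: free(b) -> (freed b); heap: [0-0 FREE][1-11 ALLOC][12-37 FREE]
Op 7: d = malloc(3) -> d = 12; heap: [0-0 FREE][1-11 ALLOC][12-14 ALLOC][15-37 FREE]
free(d): d = 12 -> block [12-14 ALLOC]; mark free, coalesce with adjacent free neighbors -> [0-0 FREE][1-11 ALLOC][12-37 FREE]

Answer: [0-0 FREE][1-11 ALLOC][12-37 FREE]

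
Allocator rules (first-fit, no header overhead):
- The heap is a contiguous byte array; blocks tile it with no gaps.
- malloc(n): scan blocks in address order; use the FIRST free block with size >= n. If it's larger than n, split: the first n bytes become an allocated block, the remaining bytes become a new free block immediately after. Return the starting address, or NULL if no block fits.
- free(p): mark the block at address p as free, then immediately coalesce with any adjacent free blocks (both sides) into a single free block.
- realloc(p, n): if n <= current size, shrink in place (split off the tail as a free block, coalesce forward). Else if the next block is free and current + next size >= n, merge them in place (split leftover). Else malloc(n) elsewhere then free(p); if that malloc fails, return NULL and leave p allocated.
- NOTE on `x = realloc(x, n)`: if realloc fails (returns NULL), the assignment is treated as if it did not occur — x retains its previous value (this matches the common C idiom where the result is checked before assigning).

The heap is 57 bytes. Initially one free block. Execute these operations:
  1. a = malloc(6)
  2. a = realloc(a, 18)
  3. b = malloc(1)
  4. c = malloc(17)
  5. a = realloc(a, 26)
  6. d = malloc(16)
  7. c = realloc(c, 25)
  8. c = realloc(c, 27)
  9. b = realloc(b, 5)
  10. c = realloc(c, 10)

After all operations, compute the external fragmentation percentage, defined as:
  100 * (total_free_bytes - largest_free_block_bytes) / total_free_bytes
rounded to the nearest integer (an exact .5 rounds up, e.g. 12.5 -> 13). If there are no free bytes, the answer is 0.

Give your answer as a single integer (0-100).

Answer: 13

Derivation:
Op 1: a = malloc(6) -> a = 0; heap: [0-5 ALLOC][6-56 FREE]
Op 2: a = realloc(a, 18) -> a = 0; heap: [0-17 ALLOC][18-56 FREE]
Op 3: b = malloc(1) -> b = 18; heap: [0-17 ALLOC][18-18 ALLOC][19-56 FREE]
Op 4: c = malloc(17) -> c = 19; heap: [0-17 ALLOC][18-18 ALLOC][19-35 ALLOC][36-56 FREE]
Op 5: a = realloc(a, 26) -> NULL (a unchanged); heap: [0-17 ALLOC][18-18 ALLOC][19-35 ALLOC][36-56 FREE]
Op 6: d = malloc(16) -> d = 36; heap: [0-17 ALLOC][18-18 ALLOC][19-35 ALLOC][36-51 ALLOC][52-56 FREE]
Op 7: c = realloc(c, 25) -> NULL (c unchanged); heap: [0-17 ALLOC][18-18 ALLOC][19-35 ALLOC][36-51 ALLOC][52-56 FREE]
Op 8: c = realloc(c, 27) -> NULL (c unchanged); heap: [0-17 ALLOC][18-18 ALLOC][19-35 ALLOC][36-51 ALLOC][52-56 FREE]
Op 9: b = realloc(b, 5) -> b = 52; heap: [0-17 ALLOC][18-18 FREE][19-35 ALLOC][36-51 ALLOC][52-56 ALLOC]
Op 10: c = realloc(c, 10) -> c = 19; heap: [0-17 ALLOC][18-18 FREE][19-28 ALLOC][29-35 FREE][36-51 ALLOC][52-56 ALLOC]
Free blocks: [1 7] total_free=8 largest=7 -> 100*(8-7)/8 = 100/8 = 12.5 -> rounds to 13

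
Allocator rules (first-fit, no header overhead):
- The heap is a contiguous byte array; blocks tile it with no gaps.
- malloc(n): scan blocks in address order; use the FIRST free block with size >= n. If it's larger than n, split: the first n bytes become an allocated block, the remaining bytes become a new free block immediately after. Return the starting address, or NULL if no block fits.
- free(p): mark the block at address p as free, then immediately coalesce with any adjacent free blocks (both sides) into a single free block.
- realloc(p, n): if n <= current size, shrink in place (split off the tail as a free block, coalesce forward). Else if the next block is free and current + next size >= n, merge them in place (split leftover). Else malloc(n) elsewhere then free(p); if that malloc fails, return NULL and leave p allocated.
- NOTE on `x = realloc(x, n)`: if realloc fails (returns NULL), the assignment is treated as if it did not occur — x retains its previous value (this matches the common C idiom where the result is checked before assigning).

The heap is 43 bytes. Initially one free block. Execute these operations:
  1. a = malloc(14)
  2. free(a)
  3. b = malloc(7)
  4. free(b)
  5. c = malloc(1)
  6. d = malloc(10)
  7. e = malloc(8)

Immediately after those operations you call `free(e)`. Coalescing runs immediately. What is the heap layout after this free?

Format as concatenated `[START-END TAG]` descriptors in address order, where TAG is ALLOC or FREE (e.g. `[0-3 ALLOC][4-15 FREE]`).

Answer: [0-0 ALLOC][1-10 ALLOC][11-42 FREE]

Derivation:
Op 1: a = malloc(14) -> a = 0; heap: [0-13 ALLOC][14-42 FREE]
Op 2: free(a) -> (freed a); heap: [0-42 FREE]
Op 3: b = malloc(7) -> b = 0; heap: [0-6 ALLOC][7-42 FREE]
Op 4: free(b) -> (freed b); heap: [0-42 FREE]
Op 5: c = malloc(1) -> c = 0; heap: [0-0 ALLOC][1-42 FREE]
Op 6: d = malloc(10) -> d = 1; heap: [0-0 ALLOC][1-10 ALLOC][11-42 FREE]
Op 7: e = malloc(8) -> e = 11; heap: [0-0 ALLOC][1-10 ALLOC][11-18 ALLOC][19-42 FREE]
free(e): e = 11 -> block [11-18 ALLOC]; mark free, coalesce with adjacent free neighbors -> [0-0 ALLOC][1-10 ALLOC][11-42 FREE]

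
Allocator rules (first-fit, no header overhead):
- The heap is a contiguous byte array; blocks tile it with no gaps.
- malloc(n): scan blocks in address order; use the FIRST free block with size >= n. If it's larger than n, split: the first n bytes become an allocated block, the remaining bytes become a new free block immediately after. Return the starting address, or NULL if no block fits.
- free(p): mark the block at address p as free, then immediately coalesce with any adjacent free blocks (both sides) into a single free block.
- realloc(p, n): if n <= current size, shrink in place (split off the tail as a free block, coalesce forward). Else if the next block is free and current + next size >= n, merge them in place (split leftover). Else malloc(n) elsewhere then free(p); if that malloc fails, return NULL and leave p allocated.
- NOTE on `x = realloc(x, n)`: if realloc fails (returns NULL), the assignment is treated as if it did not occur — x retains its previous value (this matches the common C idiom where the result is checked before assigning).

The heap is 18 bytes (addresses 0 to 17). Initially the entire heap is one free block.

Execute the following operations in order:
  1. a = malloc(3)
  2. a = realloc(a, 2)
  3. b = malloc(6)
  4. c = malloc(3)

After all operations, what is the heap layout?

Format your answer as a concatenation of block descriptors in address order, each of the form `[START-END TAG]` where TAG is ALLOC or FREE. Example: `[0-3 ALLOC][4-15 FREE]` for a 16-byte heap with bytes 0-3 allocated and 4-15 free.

Answer: [0-1 ALLOC][2-7 ALLOC][8-10 ALLOC][11-17 FREE]

Derivation:
Op 1: a = malloc(3) -> a = 0; heap: [0-2 ALLOC][3-17 FREE]
Op 2: a = realloc(a, 2) -> a = 0; heap: [0-1 ALLOC][2-17 FREE]
Op 3: b = malloc(6) -> b = 2; heap: [0-1 ALLOC][2-7 ALLOC][8-17 FREE]
Op 4: c = malloc(3) -> c = 8; heap: [0-1 ALLOC][2-7 ALLOC][8-10 ALLOC][11-17 FREE]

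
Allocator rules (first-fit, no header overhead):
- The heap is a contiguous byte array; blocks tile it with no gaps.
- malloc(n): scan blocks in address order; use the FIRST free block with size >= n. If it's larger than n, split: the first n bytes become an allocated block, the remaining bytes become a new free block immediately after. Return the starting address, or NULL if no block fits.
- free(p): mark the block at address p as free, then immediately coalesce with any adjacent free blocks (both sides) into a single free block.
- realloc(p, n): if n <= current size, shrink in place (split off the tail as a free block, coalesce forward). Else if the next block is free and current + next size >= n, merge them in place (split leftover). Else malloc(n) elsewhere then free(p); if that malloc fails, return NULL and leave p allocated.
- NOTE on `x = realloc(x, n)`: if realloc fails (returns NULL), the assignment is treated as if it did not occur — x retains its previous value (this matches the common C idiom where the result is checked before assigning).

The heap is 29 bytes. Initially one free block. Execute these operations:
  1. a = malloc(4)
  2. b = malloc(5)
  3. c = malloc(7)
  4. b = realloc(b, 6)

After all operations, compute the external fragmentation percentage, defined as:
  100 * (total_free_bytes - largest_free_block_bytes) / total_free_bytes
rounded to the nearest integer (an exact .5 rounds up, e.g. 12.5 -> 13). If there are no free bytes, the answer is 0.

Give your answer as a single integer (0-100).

Answer: 42

Derivation:
Op 1: a = malloc(4) -> a = 0; heap: [0-3 ALLOC][4-28 FREE]
Op 2: b = malloc(5) -> b = 4; heap: [0-3 ALLOC][4-8 ALLOC][9-28 FREE]
Op 3: c = malloc(7) -> c = 9; heap: [0-3 ALLOC][4-8 ALLOC][9-15 ALLOC][16-28 FREE]
Op 4: b = realloc(b, 6) -> b = 16; heap: [0-3 ALLOC][4-8 FREE][9-15 ALLOC][16-21 ALLOC][22-28 FREE]
Free blocks: [5 7] total_free=12 largest=7 -> 100*(12-7)/12 = 500/12 ≈ 41.667 -> rounds to 42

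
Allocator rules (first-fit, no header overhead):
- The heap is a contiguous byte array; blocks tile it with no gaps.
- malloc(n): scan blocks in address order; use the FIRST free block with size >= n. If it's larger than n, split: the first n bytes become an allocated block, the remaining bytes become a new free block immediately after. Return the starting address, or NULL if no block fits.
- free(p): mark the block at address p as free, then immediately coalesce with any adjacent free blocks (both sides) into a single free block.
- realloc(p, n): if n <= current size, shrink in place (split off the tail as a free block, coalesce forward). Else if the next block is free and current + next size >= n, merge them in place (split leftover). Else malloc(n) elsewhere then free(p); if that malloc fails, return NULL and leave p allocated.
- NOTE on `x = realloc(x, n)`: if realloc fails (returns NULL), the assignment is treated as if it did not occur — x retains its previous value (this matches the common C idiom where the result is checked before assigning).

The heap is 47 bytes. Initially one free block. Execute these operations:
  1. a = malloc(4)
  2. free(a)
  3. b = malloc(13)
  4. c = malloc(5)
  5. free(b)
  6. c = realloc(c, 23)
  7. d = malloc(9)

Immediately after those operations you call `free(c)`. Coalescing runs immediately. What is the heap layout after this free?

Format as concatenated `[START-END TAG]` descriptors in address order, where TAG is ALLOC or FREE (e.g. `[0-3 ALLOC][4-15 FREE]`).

Op 1: a = malloc(4) -> a = 0; heap: [0-3 ALLOC][4-46 FREE]
Op 2: free(a) -> (freed a); heap: [0-46 FREE]
Op 3: b = malloc(13) -> b = 0; heap: [0-12 ALLOC][13-46 FREE]
Op 4: c = malloc(5) -> c = 13; heap: [0-12 ALLOC][13-17 ALLOC][18-46 FREE]
Op 5: free(b) -> (freed b); heap: [0-12 FREE][13-17 ALLOC][18-46 FREE]
Op 6: c = realloc(c, 23) -> c = 13; heap: [0-12 FREE][13-35 ALLOC][36-46 FREE]
Op 7: d = malloc(9) -> d = 0; heap: [0-8 ALLOC][9-12 FREE][13-35 ALLOC][36-46 FREE]
free(c): c = 13 -> block [13-35 ALLOC]; mark free, coalesce with adjacent free neighbors -> [0-8 ALLOC][9-46 FREE]

Answer: [0-8 ALLOC][9-46 FREE]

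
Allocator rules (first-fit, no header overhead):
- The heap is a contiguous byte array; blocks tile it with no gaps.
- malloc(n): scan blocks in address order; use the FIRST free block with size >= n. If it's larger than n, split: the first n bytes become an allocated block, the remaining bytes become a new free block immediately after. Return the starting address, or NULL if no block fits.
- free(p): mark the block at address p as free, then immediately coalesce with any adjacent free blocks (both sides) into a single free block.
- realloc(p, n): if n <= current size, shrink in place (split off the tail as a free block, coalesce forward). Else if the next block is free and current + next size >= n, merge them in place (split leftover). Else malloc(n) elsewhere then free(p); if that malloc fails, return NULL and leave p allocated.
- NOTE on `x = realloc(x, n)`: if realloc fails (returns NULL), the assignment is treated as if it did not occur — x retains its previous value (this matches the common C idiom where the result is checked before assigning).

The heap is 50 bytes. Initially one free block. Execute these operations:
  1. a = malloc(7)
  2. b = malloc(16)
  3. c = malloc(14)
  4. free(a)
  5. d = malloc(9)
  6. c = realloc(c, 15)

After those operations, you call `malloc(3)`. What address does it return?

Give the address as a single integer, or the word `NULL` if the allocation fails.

Answer: 0

Derivation:
Op 1: a = malloc(7) -> a = 0; heap: [0-6 ALLOC][7-49 FREE]
Op 2: b = malloc(16) -> b = 7; heap: [0-6 ALLOC][7-22 ALLOC][23-49 FREE]
Op 3: c = malloc(14) -> c = 23; heap: [0-6 ALLOC][7-22 ALLOC][23-36 ALLOC][37-49 FREE]
Op 4: free(a) -> (freed a); heap: [0-6 FREE][7-22 ALLOC][23-36 ALLOC][37-49 FREE]
Op 5: d = malloc(9) -> d = 37; heap: [0-6 FREE][7-22 ALLOC][23-36 ALLOC][37-45 ALLOC][46-49 FREE]
Op 6: c = realloc(c, 15) -> NULL (c unchanged); heap: [0-6 FREE][7-22 ALLOC][23-36 ALLOC][37-45 ALLOC][46-49 FREE]
malloc(3): first-fit scan over [0-6 FREE][7-22 ALLOC][23-36 ALLOC][37-45 ALLOC][46-49 FREE] -> 0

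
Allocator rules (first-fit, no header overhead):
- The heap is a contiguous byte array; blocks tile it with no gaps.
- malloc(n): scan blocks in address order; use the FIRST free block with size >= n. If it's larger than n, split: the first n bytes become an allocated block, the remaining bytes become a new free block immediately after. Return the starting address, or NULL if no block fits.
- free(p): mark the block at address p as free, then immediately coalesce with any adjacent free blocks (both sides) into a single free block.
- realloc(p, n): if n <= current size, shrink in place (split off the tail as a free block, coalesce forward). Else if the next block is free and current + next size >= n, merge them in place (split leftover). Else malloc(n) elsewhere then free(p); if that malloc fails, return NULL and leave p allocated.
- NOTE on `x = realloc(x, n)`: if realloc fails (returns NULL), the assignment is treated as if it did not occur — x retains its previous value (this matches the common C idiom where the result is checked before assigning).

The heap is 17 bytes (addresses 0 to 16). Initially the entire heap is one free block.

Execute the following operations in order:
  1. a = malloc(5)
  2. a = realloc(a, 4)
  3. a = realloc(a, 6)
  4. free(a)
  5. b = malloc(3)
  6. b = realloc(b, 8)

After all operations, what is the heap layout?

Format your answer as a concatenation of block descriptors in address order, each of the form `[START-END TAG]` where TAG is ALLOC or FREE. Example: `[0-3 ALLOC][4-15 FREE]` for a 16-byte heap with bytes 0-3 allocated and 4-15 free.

Op 1: a = malloc(5) -> a = 0; heap: [0-4 ALLOC][5-16 FREE]
Op 2: a = realloc(a, 4) -> a = 0; heap: [0-3 ALLOC][4-16 FREE]
Op 3: a = realloc(a, 6) -> a = 0; heap: [0-5 ALLOC][6-16 FREE]
Op 4: free(a) -> (freed a); heap: [0-16 FREE]
Op 5: b = malloc(3) -> b = 0; heap: [0-2 ALLOC][3-16 FREE]
Op 6: b = realloc(b, 8) -> b = 0; heap: [0-7 ALLOC][8-16 FREE]

Answer: [0-7 ALLOC][8-16 FREE]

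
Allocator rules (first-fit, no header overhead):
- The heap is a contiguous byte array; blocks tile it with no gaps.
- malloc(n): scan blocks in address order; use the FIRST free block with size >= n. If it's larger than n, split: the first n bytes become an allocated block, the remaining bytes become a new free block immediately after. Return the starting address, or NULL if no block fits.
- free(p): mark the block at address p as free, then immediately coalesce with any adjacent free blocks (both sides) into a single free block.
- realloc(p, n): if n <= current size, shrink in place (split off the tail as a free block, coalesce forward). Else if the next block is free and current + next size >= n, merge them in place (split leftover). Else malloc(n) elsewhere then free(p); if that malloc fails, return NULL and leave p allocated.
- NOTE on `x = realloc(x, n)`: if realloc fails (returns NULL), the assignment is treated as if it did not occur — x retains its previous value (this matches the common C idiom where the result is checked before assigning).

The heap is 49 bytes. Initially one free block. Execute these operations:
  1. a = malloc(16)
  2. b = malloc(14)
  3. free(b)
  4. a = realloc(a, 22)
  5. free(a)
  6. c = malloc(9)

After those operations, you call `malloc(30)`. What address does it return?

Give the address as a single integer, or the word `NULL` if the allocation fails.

Answer: 9

Derivation:
Op 1: a = malloc(16) -> a = 0; heap: [0-15 ALLOC][16-48 FREE]
Op 2: b = malloc(14) -> b = 16; heap: [0-15 ALLOC][16-29 ALLOC][30-48 FREE]
Op 3: free(b) -> (freed b); heap: [0-15 ALLOC][16-48 FREE]
Op 4: a = realloc(a, 22) -> a = 0; heap: [0-21 ALLOC][22-48 FREE]
Op 5: free(a) -> (freed a); heap: [0-48 FREE]
Op 6: c = malloc(9) -> c = 0; heap: [0-8 ALLOC][9-48 FREE]
malloc(30): first-fit scan over [0-8 ALLOC][9-48 FREE] -> 9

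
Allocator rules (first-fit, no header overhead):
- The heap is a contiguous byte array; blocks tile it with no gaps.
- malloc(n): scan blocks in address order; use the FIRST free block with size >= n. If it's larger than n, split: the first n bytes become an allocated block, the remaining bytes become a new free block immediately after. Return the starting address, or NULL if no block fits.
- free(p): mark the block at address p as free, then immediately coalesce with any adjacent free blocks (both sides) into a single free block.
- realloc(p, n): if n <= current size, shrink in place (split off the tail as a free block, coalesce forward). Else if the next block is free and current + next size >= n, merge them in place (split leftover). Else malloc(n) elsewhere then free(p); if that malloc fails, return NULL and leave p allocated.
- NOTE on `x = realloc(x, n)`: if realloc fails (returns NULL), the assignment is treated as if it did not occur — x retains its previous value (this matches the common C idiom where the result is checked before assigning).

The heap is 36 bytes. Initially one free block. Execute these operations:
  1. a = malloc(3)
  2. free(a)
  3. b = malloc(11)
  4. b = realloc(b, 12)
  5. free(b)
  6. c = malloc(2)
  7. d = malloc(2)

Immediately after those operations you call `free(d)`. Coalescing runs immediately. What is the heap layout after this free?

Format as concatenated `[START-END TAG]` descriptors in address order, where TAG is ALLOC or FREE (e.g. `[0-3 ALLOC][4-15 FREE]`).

Answer: [0-1 ALLOC][2-35 FREE]

Derivation:
Op 1: a = malloc(3) -> a = 0; heap: [0-2 ALLOC][3-35 FREE]
Op 2: free(a) -> (freed a); heap: [0-35 FREE]
Op 3: b = malloc(11) -> b = 0; heap: [0-10 ALLOC][11-35 FREE]
Op 4: b = realloc(b, 12) -> b = 0; heap: [0-11 ALLOC][12-35 FREE]
Op 5: free(b) -> (freed b); heap: [0-35 FREE]
Op 6: c = malloc(2) -> c = 0; heap: [0-1 ALLOC][2-35 FREE]
Op 7: d = malloc(2) -> d = 2; heap: [0-1 ALLOC][2-3 ALLOC][4-35 FREE]
free(d): d = 2 -> block [2-3 ALLOC]; mark free, coalesce with adjacent free neighbors -> [0-1 ALLOC][2-35 FREE]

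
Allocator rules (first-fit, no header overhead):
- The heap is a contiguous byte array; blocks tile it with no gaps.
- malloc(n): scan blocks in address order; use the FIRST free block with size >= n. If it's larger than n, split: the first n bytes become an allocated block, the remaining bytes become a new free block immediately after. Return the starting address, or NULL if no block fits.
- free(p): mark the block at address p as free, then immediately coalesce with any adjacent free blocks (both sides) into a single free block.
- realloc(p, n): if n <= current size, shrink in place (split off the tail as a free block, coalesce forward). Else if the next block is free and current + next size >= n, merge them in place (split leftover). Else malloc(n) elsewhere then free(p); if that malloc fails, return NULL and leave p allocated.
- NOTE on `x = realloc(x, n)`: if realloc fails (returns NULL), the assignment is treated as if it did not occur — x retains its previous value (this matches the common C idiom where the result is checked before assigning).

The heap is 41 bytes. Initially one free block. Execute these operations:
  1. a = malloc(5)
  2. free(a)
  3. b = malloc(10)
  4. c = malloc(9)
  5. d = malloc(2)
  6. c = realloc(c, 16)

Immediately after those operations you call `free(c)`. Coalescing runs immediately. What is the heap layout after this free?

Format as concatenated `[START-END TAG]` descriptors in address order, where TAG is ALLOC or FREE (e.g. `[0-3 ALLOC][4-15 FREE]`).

Answer: [0-9 ALLOC][10-18 FREE][19-20 ALLOC][21-40 FREE]

Derivation:
Op 1: a = malloc(5) -> a = 0; heap: [0-4 ALLOC][5-40 FREE]
Op 2: free(a) -> (freed a); heap: [0-40 FREE]
Op 3: b = malloc(10) -> b = 0; heap: [0-9 ALLOC][10-40 FREE]
Op 4: c = malloc(9) -> c = 10; heap: [0-9 ALLOC][10-18 ALLOC][19-40 FREE]
Op 5: d = malloc(2) -> d = 19; heap: [0-9 ALLOC][10-18 ALLOC][19-20 ALLOC][21-40 FREE]
Op 6: c = realloc(c, 16) -> c = 21; heap: [0-9 ALLOC][10-18 FREE][19-20 ALLOC][21-36 ALLOC][37-40 FREE]
free(c): c = 21 -> block [21-36 ALLOC]; mark free, coalesce with adjacent free neighbors -> [0-9 ALLOC][10-18 FREE][19-20 ALLOC][21-40 FREE]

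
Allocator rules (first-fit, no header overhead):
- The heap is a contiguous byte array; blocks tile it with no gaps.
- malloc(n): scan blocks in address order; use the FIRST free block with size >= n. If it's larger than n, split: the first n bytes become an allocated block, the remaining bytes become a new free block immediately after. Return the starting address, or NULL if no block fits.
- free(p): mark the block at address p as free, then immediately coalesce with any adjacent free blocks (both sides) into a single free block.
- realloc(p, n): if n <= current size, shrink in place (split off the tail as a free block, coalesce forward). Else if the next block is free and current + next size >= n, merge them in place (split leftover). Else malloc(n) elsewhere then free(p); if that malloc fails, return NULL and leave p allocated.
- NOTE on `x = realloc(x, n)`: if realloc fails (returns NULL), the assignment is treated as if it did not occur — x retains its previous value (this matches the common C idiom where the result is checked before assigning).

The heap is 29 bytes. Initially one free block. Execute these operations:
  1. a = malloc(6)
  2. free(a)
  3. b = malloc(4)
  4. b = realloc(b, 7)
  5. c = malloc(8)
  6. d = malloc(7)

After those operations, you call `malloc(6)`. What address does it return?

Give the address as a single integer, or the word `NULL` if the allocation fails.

Op 1: a = malloc(6) -> a = 0; heap: [0-5 ALLOC][6-28 FREE]
Op 2: free(a) -> (freed a); heap: [0-28 FREE]
Op 3: b = malloc(4) -> b = 0; heap: [0-3 ALLOC][4-28 FREE]
Op 4: b = realloc(b, 7) -> b = 0; heap: [0-6 ALLOC][7-28 FREE]
Op 5: c = malloc(8) -> c = 7; heap: [0-6 ALLOC][7-14 ALLOC][15-28 FREE]
Op 6: d = malloc(7) -> d = 15; heap: [0-6 ALLOC][7-14 ALLOC][15-21 ALLOC][22-28 FREE]
malloc(6): first-fit scan over [0-6 ALLOC][7-14 ALLOC][15-21 ALLOC][22-28 FREE] -> 22

Answer: 22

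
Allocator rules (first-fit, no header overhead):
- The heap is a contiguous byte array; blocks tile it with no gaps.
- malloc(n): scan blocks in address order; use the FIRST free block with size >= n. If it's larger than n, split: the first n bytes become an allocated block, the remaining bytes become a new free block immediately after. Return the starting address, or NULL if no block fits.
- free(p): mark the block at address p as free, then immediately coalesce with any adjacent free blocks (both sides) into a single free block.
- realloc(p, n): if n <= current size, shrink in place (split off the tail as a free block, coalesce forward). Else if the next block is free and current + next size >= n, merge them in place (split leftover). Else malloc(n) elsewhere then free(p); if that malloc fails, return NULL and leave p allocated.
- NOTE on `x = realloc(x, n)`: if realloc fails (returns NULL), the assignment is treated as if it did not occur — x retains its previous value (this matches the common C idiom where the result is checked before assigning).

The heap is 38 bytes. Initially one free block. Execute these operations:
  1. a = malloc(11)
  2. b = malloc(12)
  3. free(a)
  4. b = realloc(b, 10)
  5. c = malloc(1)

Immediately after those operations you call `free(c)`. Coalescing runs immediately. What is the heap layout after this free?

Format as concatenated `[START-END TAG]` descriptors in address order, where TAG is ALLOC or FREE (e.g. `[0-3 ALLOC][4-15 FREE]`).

Answer: [0-10 FREE][11-20 ALLOC][21-37 FREE]

Derivation:
Op 1: a = malloc(11) -> a = 0; heap: [0-10 ALLOC][11-37 FREE]
Op 2: b = malloc(12) -> b = 11; heap: [0-10 ALLOC][11-22 ALLOC][23-37 FREE]
Op 3: free(a) -> (freed a); heap: [0-10 FREE][11-22 ALLOC][23-37 FREE]
Op 4: b = realloc(b, 10) -> b = 11; heap: [0-10 FREE][11-20 ALLOC][21-37 FREE]
Op 5: c = malloc(1) -> c = 0; heap: [0-0 ALLOC][1-10 FREE][11-20 ALLOC][21-37 FREE]
free(c): c = 0 -> block [0-0 ALLOC]; mark free, coalesce with adjacent free neighbors -> [0-10 FREE][11-20 ALLOC][21-37 FREE]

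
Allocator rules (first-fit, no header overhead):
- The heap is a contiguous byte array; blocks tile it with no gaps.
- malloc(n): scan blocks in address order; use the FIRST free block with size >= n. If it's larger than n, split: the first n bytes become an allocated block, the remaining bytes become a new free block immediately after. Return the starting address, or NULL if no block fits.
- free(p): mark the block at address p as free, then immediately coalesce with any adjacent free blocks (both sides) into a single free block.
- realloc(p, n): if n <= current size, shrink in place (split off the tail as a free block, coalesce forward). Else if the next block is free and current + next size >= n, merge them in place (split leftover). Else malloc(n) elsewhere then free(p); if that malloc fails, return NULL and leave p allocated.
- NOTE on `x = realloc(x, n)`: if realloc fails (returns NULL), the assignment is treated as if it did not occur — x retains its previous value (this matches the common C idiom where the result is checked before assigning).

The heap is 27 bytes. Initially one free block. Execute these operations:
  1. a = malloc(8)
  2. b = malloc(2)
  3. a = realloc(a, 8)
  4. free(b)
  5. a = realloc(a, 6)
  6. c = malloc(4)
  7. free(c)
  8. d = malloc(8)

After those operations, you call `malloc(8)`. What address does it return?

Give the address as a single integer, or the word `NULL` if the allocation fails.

Answer: 14

Derivation:
Op 1: a = malloc(8) -> a = 0; heap: [0-7 ALLOC][8-26 FREE]
Op 2: b = malloc(2) -> b = 8; heap: [0-7 ALLOC][8-9 ALLOC][10-26 FREE]
Op 3: a = realloc(a, 8) -> a = 0; heap: [0-7 ALLOC][8-9 ALLOC][10-26 FREE]
Op 4: free(b) -> (freed b); heap: [0-7 ALLOC][8-26 FREE]
Op 5: a = realloc(a, 6) -> a = 0; heap: [0-5 ALLOC][6-26 FREE]
Op 6: c = malloc(4) -> c = 6; heap: [0-5 ALLOC][6-9 ALLOC][10-26 FREE]
Op 7: free(c) -> (freed c); heap: [0-5 ALLOC][6-26 FREE]
Op 8: d = malloc(8) -> d = 6; heap: [0-5 ALLOC][6-13 ALLOC][14-26 FREE]
malloc(8): first-fit scan over [0-5 ALLOC][6-13 ALLOC][14-26 FREE] -> 14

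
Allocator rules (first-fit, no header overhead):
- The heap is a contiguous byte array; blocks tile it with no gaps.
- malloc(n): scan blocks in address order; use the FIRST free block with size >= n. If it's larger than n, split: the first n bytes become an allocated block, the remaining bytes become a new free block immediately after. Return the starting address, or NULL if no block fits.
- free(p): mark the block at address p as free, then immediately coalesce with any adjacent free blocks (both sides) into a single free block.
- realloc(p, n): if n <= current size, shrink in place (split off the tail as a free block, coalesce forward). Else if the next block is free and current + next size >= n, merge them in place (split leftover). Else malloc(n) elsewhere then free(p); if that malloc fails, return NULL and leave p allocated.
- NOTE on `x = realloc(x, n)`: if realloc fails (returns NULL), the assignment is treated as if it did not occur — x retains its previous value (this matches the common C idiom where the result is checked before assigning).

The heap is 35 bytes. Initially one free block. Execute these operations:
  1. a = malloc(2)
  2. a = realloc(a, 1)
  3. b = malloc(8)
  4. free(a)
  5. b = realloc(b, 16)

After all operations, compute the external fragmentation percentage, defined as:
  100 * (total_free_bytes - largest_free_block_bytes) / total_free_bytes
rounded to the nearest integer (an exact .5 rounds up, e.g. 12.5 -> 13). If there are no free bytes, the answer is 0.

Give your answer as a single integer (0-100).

Answer: 5

Derivation:
Op 1: a = malloc(2) -> a = 0; heap: [0-1 ALLOC][2-34 FREE]
Op 2: a = realloc(a, 1) -> a = 0; heap: [0-0 ALLOC][1-34 FREE]
Op 3: b = malloc(8) -> b = 1; heap: [0-0 ALLOC][1-8 ALLOC][9-34 FREE]
Op 4: free(a) -> (freed a); heap: [0-0 FREE][1-8 ALLOC][9-34 FREE]
Op 5: b = realloc(b, 16) -> b = 1; heap: [0-0 FREE][1-16 ALLOC][17-34 FREE]
Free blocks: [1 18] total_free=19 largest=18 -> 100*(19-18)/19 = 100/19 ≈ 5.263 -> rounds to 5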